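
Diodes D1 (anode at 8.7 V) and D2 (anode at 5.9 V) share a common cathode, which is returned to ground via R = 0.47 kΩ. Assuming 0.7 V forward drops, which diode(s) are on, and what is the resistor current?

Only D1 conducts; I_R ≈ 17 mA

Assume both conduct. Then node N would need to be at both 8.7−0.7 = 8 V and 5.9−0.7 = 5.2 V, which is impossible.
Assume only D1 conducts: V_N = 8.7 − 0.7 = 8 V, so I_R = 8/0.47 = 17 mA.
Check D2: its anode-to-cathode voltage is 5.9 − 8 = -2.1 V < 0.7 V, so it is off. The assumption is consistent.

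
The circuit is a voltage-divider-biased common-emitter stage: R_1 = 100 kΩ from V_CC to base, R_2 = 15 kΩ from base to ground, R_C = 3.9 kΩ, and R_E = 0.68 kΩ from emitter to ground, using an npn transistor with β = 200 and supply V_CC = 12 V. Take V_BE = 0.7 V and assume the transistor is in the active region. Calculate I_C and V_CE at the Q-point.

I_C ≈ 1.2 mA, V_CE ≈ 6.7 V

Thevenize the base divider: V_Th = V_CC·R_2/(R_1+R_2) = 12×15/115 = 1.57 V, R_Th = R_1‖R_2 = 13 kΩ.
Base-emitter loop: V_Th = I_B·R_Th + V_BE + (β+1)I_B·R_E, so I_B = (1.57 − 0.7) / (13 + 201×0.68) = 0.00578 mA.
I_C = β·I_B = 200×0.00578 = 1.16 mA, and I_E = (β+1)I_B = 1.16 mA.
V_CE = V_CC − I_C·R_C − I_E·R_E = 12 − 1.16×3.9 − 1.16×0.68 = 6.7 V.
V_CE = 6.7 V > 0.2 V confirms active-region operation.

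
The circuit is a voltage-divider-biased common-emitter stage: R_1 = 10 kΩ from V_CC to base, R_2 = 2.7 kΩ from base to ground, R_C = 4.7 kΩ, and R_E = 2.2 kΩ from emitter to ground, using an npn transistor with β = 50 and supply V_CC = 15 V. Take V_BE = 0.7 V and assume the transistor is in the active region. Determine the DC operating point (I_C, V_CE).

I_C ≈ 1.1 mA, V_CE ≈ 7.4 V

Thevenize the base divider: V_Th = V_CC·R_2/(R_1+R_2) = 15×2.7/12.7 = 3.19 V, R_Th = R_1‖R_2 = 2.13 kΩ.
Base-emitter loop: V_Th = I_B·R_Th + V_BE + (β+1)I_B·R_E, so I_B = (3.19 − 0.7) / (2.13 + 51×2.2) = 0.0218 mA.
I_C = β·I_B = 50×0.0218 = 1.09 mA, and I_E = (β+1)I_B = 1.11 mA.
V_CE = V_CC − I_C·R_C − I_E·R_E = 15 − 1.09×4.7 − 1.11×2.2 = 7.44 V.
V_CE = 7.44 V > 0.2 V confirms active-region operation.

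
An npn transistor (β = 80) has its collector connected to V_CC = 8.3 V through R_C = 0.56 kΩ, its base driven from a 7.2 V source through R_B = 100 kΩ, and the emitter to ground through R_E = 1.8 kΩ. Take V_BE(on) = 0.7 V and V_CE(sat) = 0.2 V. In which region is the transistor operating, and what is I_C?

active; I_C ≈ 2.1 mA

Assume active. Base-emitter loop: I_B = (V_BB − V_BE)/(R_B + (β+1)R_E) = (7.2 − 0.7)/(100 + 81×1.8) = 0.0264 mA.
I_C = β·I_B = 80×0.0264 = 2.12 mA.
V_CE = V_CC − I_C·R_C − I_E·R_E = 8.3 − 2.12×0.56 − 2.14×1.8 = 3.26 V > V_CE(sat), so the active-region assumption holds.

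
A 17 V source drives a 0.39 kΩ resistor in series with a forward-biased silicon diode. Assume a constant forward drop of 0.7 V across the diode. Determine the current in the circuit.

I ≈ 42 mA

KVL around the loop: 17 = V_D + I·R = 0.7 + I × 0.39 kΩ.
So I = (17 − 0.7) / 0.39 kΩ = 16.3 / 0.39 = 41.8 mA.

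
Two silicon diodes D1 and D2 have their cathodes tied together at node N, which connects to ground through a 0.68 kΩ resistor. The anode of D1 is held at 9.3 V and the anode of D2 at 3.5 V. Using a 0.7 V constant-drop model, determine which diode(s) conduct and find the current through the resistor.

Assume both conduct. Then node N would need to be at both 9.3−0.7 = 8.6 V and 3.5−0.7 = 2.8 V, which is impossible.
Assume only D1 conducts: V_N = 9.3 − 0.7 = 8.6 V, so I_R = 8.6/0.68 = 12.6 mA.
Check D2: its anode-to-cathode voltage is 3.5 − 8.6 = -5.1 V < 0.7 V, so it is off. The assumption is consistent.

Only D1 conducts; I_R ≈ 13 mA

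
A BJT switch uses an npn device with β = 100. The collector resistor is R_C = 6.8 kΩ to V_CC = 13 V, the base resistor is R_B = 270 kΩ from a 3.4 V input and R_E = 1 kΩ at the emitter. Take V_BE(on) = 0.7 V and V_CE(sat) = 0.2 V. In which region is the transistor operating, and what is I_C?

Assume active. Base-emitter loop: I_B = (V_BB − V_BE)/(R_B + (β+1)R_E) = (3.4 − 0.7)/(270 + 101×1) = 0.00728 mA.
I_C = β·I_B = 100×0.00728 = 0.728 mA.
V_CE = V_CC − I_C·R_C − I_E·R_E = 13 − 0.728×6.8 − 0.735×1 = 7.32 V > V_CE(sat), so the active-region assumption holds.

active; I_C ≈ 0.73 mA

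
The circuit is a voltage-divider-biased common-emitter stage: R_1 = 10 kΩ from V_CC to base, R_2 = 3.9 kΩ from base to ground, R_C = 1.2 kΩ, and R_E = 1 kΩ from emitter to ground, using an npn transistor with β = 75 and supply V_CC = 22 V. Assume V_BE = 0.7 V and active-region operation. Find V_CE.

Thevenize the base divider: V_Th = V_CC·R_2/(R_1+R_2) = 22×3.9/13.9 = 6.17 V, R_Th = R_1‖R_2 = 2.81 kΩ.
Base-emitter loop: V_Th = I_B·R_Th + V_BE + (β+1)I_B·R_E, so I_B = (6.17 − 0.7) / (2.81 + 76×1) = 0.0694 mA.
I_C = β·I_B = 75×0.0694 = 5.21 mA, and I_E = (β+1)I_B = 5.28 mA.
V_CE = V_CC − I_C·R_C − I_E·R_E = 22 − 5.21×1.2 − 5.28×1 = 10.5 V.
V_CE = 10.5 V > 0.2 V confirms active-region operation.

V_CE ≈ 10 V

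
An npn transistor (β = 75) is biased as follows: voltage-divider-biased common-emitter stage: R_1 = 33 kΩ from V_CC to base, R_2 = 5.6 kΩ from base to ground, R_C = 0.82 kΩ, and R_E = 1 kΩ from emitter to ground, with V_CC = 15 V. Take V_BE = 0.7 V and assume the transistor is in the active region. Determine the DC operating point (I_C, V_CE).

I_C ≈ 1.4 mA, V_CE ≈ 12 V

Thevenize the base divider: V_Th = V_CC·R_2/(R_1+R_2) = 15×5.6/38.6 = 2.18 V, R_Th = R_1‖R_2 = 4.79 kΩ.
Base-emitter loop: V_Th = I_B·R_Th + V_BE + (β+1)I_B·R_E, so I_B = (2.18 − 0.7) / (4.79 + 76×1) = 0.0183 mA.
I_C = β·I_B = 75×0.0183 = 1.37 mA, and I_E = (β+1)I_B = 1.39 mA.
V_CE = V_CC − I_C·R_C − I_E·R_E = 15 − 1.37×0.82 − 1.39×1 = 12.5 V.
V_CE = 12.5 V > 0.2 V confirms active-region operation.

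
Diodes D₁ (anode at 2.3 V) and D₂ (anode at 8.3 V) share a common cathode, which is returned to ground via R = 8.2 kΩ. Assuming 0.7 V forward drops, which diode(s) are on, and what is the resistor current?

Assume both conduct. Then node N would need to be at both 2.3−0.7 = 1.6 V and 8.3−0.7 = 7.6 V, which is impossible.
Assume only D₂ conducts: V_N = 8.3 − 0.7 = 7.6 V, so I_R = 7.6/8.2 = 0.927 mA.
Check D₁: its anode-to-cathode voltage is 2.3 − 7.6 = -5.3 V < 0.7 V, so it is off. The assumption is consistent.

Only D₂ conducts; I_R ≈ 0.93 mA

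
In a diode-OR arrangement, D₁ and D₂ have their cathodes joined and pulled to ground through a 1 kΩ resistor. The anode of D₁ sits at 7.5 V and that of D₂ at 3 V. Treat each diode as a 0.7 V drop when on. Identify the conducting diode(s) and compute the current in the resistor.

Assume both conduct. Then node N would need to be at both 7.5−0.7 = 6.8 V and 3−0.7 = 2.3 V, which is impossible.
Assume only D₁ conducts: V_N = 7.5 − 0.7 = 6.8 V, so I_R = 6.8/1 = 6.8 mA.
Check D₂: its anode-to-cathode voltage is 3 − 6.8 = -3.8 V < 0.7 V, so it is off. The assumption is consistent.

Only D₁ conducts; I_R ≈ 6.8 mA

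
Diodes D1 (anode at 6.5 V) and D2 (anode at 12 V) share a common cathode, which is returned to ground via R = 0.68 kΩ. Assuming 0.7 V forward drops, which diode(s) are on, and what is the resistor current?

Only D2 conducts; I_R ≈ 17 mA

Assume both conduct. Then node N would need to be at both 6.5−0.7 = 5.8 V and 12−0.7 = 11.3 V, which is impossible.
Assume only D2 conducts: V_N = 12 − 0.7 = 11.3 V, so I_R = 11.3/0.68 = 16.6 mA.
Check D1: its anode-to-cathode voltage is 6.5 − 11.3 = -4.8 V < 0.7 V, so it is off. The assumption is consistent.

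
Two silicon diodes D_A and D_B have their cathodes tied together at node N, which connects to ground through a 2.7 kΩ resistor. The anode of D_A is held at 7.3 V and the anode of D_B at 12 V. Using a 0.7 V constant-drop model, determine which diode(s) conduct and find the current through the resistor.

Assume both conduct. Then node N would need to be at both 7.3−0.7 = 6.6 V and 12−0.7 = 11.3 V, which is impossible.
Assume only D_B conducts: V_N = 12 − 0.7 = 11.3 V, so I_R = 11.3/2.7 = 4.19 mA.
Check D_A: its anode-to-cathode voltage is 7.3 − 11.3 = -4 V < 0.7 V, so it is off. The assumption is consistent.

Only D_B conducts; I_R ≈ 4.2 mA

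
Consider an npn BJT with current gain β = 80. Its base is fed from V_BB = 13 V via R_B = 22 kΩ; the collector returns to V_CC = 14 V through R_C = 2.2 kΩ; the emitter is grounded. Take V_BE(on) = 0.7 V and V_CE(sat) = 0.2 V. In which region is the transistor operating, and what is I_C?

Assume active: I_B = (13 − 0.7)/22 = 0.559 mA, giving I_C = β·I_B = 44.7 mA.
But then V_CE = 14 − 44.7×2.2 = -84.4 V < V_CE(sat) = 0.2 V — impossible in the active region.
So the transistor is saturated. With V_CE = 0.2 V, I_C = (V_CC − 0.2)/R_C = 13.8/2.2 = 6.27 mA.
Check: β·I_B = 44.7 mA > I_C = 6.27 mA, confirming saturation.

saturation; I_C ≈ 6.3 mA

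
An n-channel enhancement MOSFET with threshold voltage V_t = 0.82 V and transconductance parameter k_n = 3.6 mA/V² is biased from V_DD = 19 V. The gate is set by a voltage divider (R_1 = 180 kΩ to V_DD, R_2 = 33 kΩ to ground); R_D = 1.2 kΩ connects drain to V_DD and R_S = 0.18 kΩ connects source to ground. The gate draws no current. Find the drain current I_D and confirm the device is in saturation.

I_D ≈ 3.8 mA

V_G = V_DD·R_2/(R_1+R_2) = 19×33/213 = 2.94 V.
Assume saturation: I_D = (k_n/2)(V_GS − V_t)² with V_GS = V_G − I_D·R_S = 2.94 − 0.18·I_D.
Substituting gives 0.0583·I_D² − 2.38·I_D + 8.12 = 0, with roots I_D = 3.76 or 37 mA.
The root I_D = 37 mA gives V_GS = -3.71 V ≤ V_t, so take I_D = 3.76 mA.
Then V_GS = 2.27 V and V_DS = V_DD − I_D(R_D+R_S) = 19 − 3.76×1.38 = 13.8 V.
Saturation requires V_DS ≥ V_GS − V_t = 1.45 V; 13.8 ≥ 1.45 ✓.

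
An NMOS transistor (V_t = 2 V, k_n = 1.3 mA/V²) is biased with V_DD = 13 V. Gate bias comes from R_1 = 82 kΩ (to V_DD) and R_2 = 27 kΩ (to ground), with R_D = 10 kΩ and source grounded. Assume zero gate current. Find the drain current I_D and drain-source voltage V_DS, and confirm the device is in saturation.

V_G = V_DD·R_2/(R_1+R_2) = 13×27/109 = 3.22 V. With the source grounded, V_GS = V_G = 3.22 V.
Assume saturation: I_D = (k_n/2)(V_GS − V_t)² = (1.3/2)×(3.22 − 2)² = 0.65×1.22² = 0.968 mA.
V_DS = V_DD − I_D·R_D = 13 − 0.968×10 = 3.32 V.
Saturation requires V_DS ≥ V_GS − V_t = 1.22 V; 3.32 ≥ 1.22 ✓.

I_D ≈ 0.97 mA, V_DS ≈ 3.3 V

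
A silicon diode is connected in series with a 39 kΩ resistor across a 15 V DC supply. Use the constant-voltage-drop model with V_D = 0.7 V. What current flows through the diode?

I ≈ 0.37 mA

KVL around the loop: 15 = V_D + I·R = 0.7 + I × 39 kΩ.
So I = (15 − 0.7) / 39 kΩ = 14.3 / 39 = 0.367 mA.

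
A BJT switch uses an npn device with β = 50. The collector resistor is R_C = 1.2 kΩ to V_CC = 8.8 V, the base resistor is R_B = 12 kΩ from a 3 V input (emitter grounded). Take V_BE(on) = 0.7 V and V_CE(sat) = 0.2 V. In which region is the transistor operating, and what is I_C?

Assume active: I_B = (3 − 0.7)/12 = 0.192 mA, giving I_C = β·I_B = 9.58 mA.
But then V_CE = 8.8 − 9.58×1.2 = -2.7 V < V_CE(sat) = 0.2 V — impossible in the active region.
So the transistor is saturated. With V_CE = 0.2 V, I_C = (V_CC − 0.2)/R_C = 8.6/1.2 = 7.17 mA.
Check: β·I_B = 9.58 mA > I_C = 7.17 mA, confirming saturation.

saturation; I_C ≈ 7.2 mA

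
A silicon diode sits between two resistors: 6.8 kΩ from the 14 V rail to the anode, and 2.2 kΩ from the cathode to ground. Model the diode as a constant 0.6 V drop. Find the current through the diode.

I ≈ 1.5 mA

The two resistors are in series with the diode, so KVL gives 14 = I·6.8 + 0.6 + I·2.2.
I = (14 − 0.6) / (6.8 + 2.2) kΩ = 13.4 / 9 = 1.49 mA.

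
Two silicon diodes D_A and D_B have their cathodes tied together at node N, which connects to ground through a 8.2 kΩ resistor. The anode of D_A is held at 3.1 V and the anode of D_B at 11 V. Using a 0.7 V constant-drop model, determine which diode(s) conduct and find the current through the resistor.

Assume both conduct. Then node N would need to be at both 3.1−0.7 = 2.4 V and 11−0.7 = 10.3 V, which is impossible.
Assume only D_B conducts: V_N = 11 − 0.7 = 10.3 V, so I_R = 10.3/8.2 = 1.26 mA.
Check D_A: its anode-to-cathode voltage is 3.1 − 10.3 = -7.2 V < 0.7 V, so it is off. The assumption is consistent.

Only D_B conducts; I_R ≈ 1.3 mA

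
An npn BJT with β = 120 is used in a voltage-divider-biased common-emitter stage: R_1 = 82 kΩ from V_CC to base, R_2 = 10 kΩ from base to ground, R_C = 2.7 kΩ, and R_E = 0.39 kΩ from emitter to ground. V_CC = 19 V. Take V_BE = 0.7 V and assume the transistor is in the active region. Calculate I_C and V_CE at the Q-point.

I_C ≈ 2.9 mA, V_CE ≈ 10 V

Thevenize the base divider: V_Th = V_CC·R_2/(R_1+R_2) = 19×10/92 = 2.07 V, R_Th = R_1‖R_2 = 8.91 kΩ.
Base-emitter loop: V_Th = I_B·R_Th + V_BE + (β+1)I_B·R_E, so I_B = (2.07 − 0.7) / (8.91 + 121×0.39) = 0.0243 mA.
I_C = β·I_B = 120×0.0243 = 2.92 mA, and I_E = (β+1)I_B = 2.94 mA.
V_CE = V_CC − I_C·R_C − I_E·R_E = 19 − 2.92×2.7 − 2.94×0.39 = 9.97 V.
V_CE = 9.97 V > 0.2 V confirms active-region operation.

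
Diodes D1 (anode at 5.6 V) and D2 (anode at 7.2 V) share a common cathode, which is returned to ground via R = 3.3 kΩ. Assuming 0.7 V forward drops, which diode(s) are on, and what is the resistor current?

Assume both conduct. Then node N would need to be at both 5.6−0.7 = 4.9 V and 7.2−0.7 = 6.5 V, which is impossible.
Assume only D2 conducts: V_N = 7.2 − 0.7 = 6.5 V, so I_R = 6.5/3.3 = 1.97 mA.
Check D1: its anode-to-cathode voltage is 5.6 − 6.5 = -0.9 V < 0.7 V, so it is off. The assumption is consistent.

Only D2 conducts; I_R ≈ 2 mA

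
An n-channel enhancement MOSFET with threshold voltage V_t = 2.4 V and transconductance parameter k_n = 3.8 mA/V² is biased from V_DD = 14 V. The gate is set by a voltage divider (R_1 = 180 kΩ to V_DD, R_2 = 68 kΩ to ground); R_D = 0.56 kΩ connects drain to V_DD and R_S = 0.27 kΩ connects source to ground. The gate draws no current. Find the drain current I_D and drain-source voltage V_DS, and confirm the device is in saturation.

V_G = V_DD·R_2/(R_1+R_2) = 14×68/248 = 3.84 V.
Assume saturation: I_D = (k_n/2)(V_GS − V_t)² with V_GS = V_G − I_D·R_S = 3.84 − 0.27·I_D.
Substituting gives 0.139·I_D² − 2.48·I_D + 3.93 = 0, with roots I_D = 1.76 or 16.1 mA.
The root I_D = 16.1 mA gives V_GS = -0.512 V ≤ V_t, so take I_D = 1.76 mA.
Then V_GS = 3.36 V and V_DS = V_DD − I_D(R_D+R_S) = 14 − 1.76×0.83 = 12.5 V.
Saturation requires V_DS ≥ V_GS − V_t = 0.963 V; 12.5 ≥ 0.963 ✓.

I_D ≈ 1.8 mA, V_DS ≈ 13 V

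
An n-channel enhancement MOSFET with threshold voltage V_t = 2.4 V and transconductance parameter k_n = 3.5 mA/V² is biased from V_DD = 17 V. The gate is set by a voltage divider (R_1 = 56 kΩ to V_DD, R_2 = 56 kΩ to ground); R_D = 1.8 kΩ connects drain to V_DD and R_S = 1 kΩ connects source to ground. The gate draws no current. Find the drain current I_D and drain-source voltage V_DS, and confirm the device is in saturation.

V_G = V_DD·R_2/(R_1+R_2) = 17×56/112 = 8.5 V.
Assume saturation: I_D = (k_n/2)(V_GS − V_t)² with V_GS = V_G − I_D·R_S = 8.5 − 1·I_D.
Substituting gives 1.75·I_D² − 22.3·I_D + 65.1 = 0, with roots I_D = 4.5 or 8.27 mA.
The root I_D = 8.27 mA gives V_GS = 0.226 V ≤ V_t, so take I_D = 4.5 mA.
Then V_GS = 4 V and V_DS = V_DD − I_D(R_D+R_S) = 17 − 4.5×2.8 = 4.41 V.
Saturation requires V_DS ≥ V_GS − V_t = 1.6 V; 4.41 ≥ 1.6 ✓.

I_D ≈ 4.5 mA, V_DS ≈ 4.4 V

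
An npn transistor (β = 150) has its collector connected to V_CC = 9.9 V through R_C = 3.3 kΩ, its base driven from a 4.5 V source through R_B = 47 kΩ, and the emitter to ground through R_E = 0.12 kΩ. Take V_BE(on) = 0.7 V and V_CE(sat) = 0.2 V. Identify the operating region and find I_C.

Assume active: I_B = (4.5 − 0.7)/(47 + 151×0.12) = 0.0584 mA, I_C = β·I_B = 8.75 mA.
Then V_CE = 9.9 − 8.75×3.3 − 8.81×0.12 = -20 V < 0.2 V — the active assumption fails.
Re-solve with V_CE = 0.2 V. KCL at the emitter: V_E/R_E = (V_BB−0.7−V_E)/R_B + (V_CC−0.2−V_E)/R_C, giving V_E = 0.349 V.
I_C = (V_CC − 0.2 − V_E)/R_C = (9.7 − 0.349)/3.3 = 2.83 mA.
Check: I_B = (3.8 − 0.349)/47 = 0.0734 mA, and β·I_B = 11 mA > I_C, confirming saturation.

saturation; I_C ≈ 2.8 mA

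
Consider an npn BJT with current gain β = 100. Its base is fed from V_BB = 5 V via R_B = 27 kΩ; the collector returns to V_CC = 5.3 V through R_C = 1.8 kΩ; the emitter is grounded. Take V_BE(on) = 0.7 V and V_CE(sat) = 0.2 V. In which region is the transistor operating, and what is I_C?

Assume active: I_B = (5 − 0.7)/27 = 0.159 mA, giving I_C = β·I_B = 15.9 mA.
But then V_CE = 5.3 − 15.9×1.8 = -23.4 V < V_CE(sat) = 0.2 V — impossible in the active region.
So the transistor is saturated. With V_CE = 0.2 V, I_C = (V_CC − 0.2)/R_C = 5.1/1.8 = 2.83 mA.
Check: β·I_B = 15.9 mA > I_C = 2.83 mA, confirming saturation.

saturation; I_C ≈ 2.8 mA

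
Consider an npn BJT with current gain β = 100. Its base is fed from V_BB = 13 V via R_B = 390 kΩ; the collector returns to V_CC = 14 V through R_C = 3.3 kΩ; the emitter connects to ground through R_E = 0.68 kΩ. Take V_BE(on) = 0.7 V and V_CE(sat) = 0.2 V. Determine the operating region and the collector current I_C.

active; I_C ≈ 2.7 mA

Assume active. Base-emitter loop: I_B = (V_BB − V_BE)/(R_B + (β+1)R_E) = (13 − 0.7)/(390 + 101×0.68) = 0.0268 mA.
I_C = β·I_B = 100×0.0268 = 2.68 mA.
V_CE = V_CC − I_C·R_C − I_E·R_E = 14 − 2.68×3.3 − 2.71×0.68 = 3.31 V > V_CE(sat), so the active-region assumption holds.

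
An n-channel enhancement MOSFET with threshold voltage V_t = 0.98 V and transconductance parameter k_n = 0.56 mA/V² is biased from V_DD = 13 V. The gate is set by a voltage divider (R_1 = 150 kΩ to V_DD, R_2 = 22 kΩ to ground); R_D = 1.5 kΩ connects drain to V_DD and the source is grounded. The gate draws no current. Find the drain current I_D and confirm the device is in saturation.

V_G = V_DD·R_2/(R_1+R_2) = 13×22/172 = 1.66 V. With the source grounded, V_GS = V_G = 1.66 V.
Assume saturation: I_D = (k_n/2)(V_GS − V_t)² = (0.56/2)×(1.66 − 0.98)² = 0.28×0.683² = 0.131 mA.
V_DS = V_DD − I_D·R_D = 13 − 0.131×1.5 = 12.8 V.
Saturation requires V_DS ≥ V_GS − V_t = 0.683 V; 12.8 ≥ 0.683 ✓.

I_D ≈ 0.13 mA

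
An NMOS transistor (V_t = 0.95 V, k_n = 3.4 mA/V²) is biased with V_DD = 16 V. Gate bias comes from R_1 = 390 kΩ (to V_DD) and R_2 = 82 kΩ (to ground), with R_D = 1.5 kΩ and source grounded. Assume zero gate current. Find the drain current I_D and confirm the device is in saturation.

I_D ≈ 5.7 mA

V_G = V_DD·R_2/(R_1+R_2) = 16×82/472 = 2.78 V. With the source grounded, V_GS = V_G = 2.78 V.
Assume saturation: I_D = (k_n/2)(V_GS − V_t)² = (3.4/2)×(2.78 − 0.95)² = 1.7×1.83² = 5.69 mA.
V_DS = V_DD − I_D·R_D = 16 − 5.69×1.5 = 7.46 V.
Saturation requires V_DS ≥ V_GS − V_t = 1.83 V; 7.46 ≥ 1.83 ✓.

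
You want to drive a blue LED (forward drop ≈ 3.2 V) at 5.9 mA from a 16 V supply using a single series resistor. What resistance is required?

R ≈ 2.2 kΩ

The resistor drops V_S − V_D = 16 − 3.2 = 12.8 V at 5.9 mA.
R = 12.8 V / 5.9 mA = 2.17 kΩ.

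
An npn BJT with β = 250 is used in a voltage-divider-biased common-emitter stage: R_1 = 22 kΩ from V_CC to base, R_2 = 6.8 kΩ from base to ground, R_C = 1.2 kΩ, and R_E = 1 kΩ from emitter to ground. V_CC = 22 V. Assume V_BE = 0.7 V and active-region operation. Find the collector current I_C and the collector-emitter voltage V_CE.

I_C ≈ 4.4 mA, V_CE ≈ 12 V

Thevenize the base divider: V_Th = V_CC·R_2/(R_1+R_2) = 22×6.8/28.8 = 5.19 V, R_Th = R_1‖R_2 = 5.19 kΩ.
Base-emitter loop: V_Th = I_B·R_Th + V_BE + (β+1)I_B·R_E, so I_B = (5.19 − 0.7) / (5.19 + 251×1) = 0.0175 mA.
I_C = β·I_B = 250×0.0175 = 4.39 mA, and I_E = (β+1)I_B = 4.4 mA.
V_CE = V_CC − I_C·R_C − I_E·R_E = 22 − 4.39×1.2 − 4.4×1 = 12.3 V.
V_CE = 12.3 V > 0.2 V confirms active-region operation.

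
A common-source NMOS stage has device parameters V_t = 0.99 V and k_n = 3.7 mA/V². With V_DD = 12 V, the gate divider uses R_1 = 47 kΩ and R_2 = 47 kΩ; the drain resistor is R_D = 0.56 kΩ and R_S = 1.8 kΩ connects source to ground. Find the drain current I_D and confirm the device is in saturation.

I_D ≈ 2.2 mA

V_G = V_DD·R_2/(R_1+R_2) = 12×47/94 = 6 V.
Assume saturation: I_D = (k_n/2)(V_GS − V_t)² with V_GS = V_G − I_D·R_S = 6 − 1.8·I_D.
Substituting gives 5.99·I_D² − 34.4·I_D + 46.4 = 0, with roots I_D = 2.18 or 3.55 mA.
The root I_D = 3.55 mA gives V_GS = -0.396 V ≤ V_t, so take I_D = 2.18 mA.
Then V_GS = 2.08 V and V_DS = V_DD − I_D(R_D+R_S) = 12 − 2.18×2.36 = 6.85 V.
Saturation requires V_DS ≥ V_GS − V_t = 1.09 V; 6.85 ≥ 1.09 ✓.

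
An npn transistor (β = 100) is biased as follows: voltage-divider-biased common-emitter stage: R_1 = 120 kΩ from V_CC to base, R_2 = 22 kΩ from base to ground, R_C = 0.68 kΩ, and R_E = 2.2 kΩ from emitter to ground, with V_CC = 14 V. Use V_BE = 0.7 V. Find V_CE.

V_CE ≈ 12 V

Thevenize the base divider: V_Th = V_CC·R_2/(R_1+R_2) = 14×22/142 = 2.17 V, R_Th = R_1‖R_2 = 18.6 kΩ.
Base-emitter loop: V_Th = I_B·R_Th + V_BE + (β+1)I_B·R_E, so I_B = (2.17 − 0.7) / (18.6 + 101×2.2) = 0.0061 mA.
I_C = β·I_B = 100×0.0061 = 0.61 mA, and I_E = (β+1)I_B = 0.616 mA.
V_CE = V_CC − I_C·R_C − I_E·R_E = 14 − 0.61×0.68 − 0.616×2.2 = 12.2 V.
V_CE = 12.2 V > 0.2 V confirms active-region operation.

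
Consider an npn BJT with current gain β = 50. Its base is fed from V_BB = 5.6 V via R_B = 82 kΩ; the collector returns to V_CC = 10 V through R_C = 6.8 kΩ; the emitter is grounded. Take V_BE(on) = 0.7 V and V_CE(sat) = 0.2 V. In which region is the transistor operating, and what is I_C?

Assume active: I_B = (5.6 − 0.7)/82 = 0.0598 mA, giving I_C = β·I_B = 2.99 mA.
But then V_CE = 10 − 2.99×6.8 = -10.3 V < V_CE(sat) = 0.2 V — impossible in the active region.
So the transistor is saturated. With V_CE = 0.2 V, I_C = (V_CC − 0.2)/R_C = 9.8/6.8 = 1.44 mA.
Check: β·I_B = 2.99 mA > I_C = 1.44 mA, confirming saturation.

saturation; I_C ≈ 1.4 mA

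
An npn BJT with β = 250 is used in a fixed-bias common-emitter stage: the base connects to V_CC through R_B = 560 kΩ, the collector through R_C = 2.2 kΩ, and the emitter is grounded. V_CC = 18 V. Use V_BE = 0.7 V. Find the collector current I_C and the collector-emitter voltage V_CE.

Base loop: V_CC = I_B·R_B + V_BE, so I_B = (18 − 0.7)/560 kΩ = 0.0309 mA.
In the active region I_C = β·I_B = 250 × 0.0309 = 7.72 mA.
Collector loop: V_CE = V_CC − I_C·R_C = 18 − 7.72×2.2 = 1.01 V.
Since V_CE = 1.01 V > V_CE(sat) ≈ 0.2 V, the transistor is in the active region as assumed.

I_C ≈ 7.7 mA, V_CE ≈ 1 V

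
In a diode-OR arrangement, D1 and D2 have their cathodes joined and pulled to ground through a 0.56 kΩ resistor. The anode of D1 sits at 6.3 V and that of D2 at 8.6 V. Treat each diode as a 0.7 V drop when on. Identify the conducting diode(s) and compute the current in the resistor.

Assume both conduct. Then node N would need to be at both 6.3−0.7 = 5.6 V and 8.6−0.7 = 7.9 V, which is impossible.
Assume only D2 conducts: V_N = 8.6 − 0.7 = 7.9 V, so I_R = 7.9/0.56 = 14.1 mA.
Check D1: its anode-to-cathode voltage is 6.3 − 7.9 = -1.6 V < 0.7 V, so it is off. The assumption is consistent.

Only D2 conducts; I_R ≈ 14 mA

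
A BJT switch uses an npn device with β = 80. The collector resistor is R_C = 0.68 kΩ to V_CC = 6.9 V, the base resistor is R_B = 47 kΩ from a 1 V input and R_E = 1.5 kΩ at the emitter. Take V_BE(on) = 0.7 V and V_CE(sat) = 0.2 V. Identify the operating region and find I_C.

active; I_C ≈ 0.14 mA

Assume active. Base-emitter loop: I_B = (V_BB − V_BE)/(R_B + (β+1)R_E) = (1 − 0.7)/(47 + 81×1.5) = 0.00178 mA.
I_C = β·I_B = 80×0.00178 = 0.142 mA.
V_CE = V_CC − I_C·R_C − I_E·R_E = 6.9 − 0.142×0.68 − 0.144×1.5 = 6.59 V > V_CE(sat), so the active-region assumption holds.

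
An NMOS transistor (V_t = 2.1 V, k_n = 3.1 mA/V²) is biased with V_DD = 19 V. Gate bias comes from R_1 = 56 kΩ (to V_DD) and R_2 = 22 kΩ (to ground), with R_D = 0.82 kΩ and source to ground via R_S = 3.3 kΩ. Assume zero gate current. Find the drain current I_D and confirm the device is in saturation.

V_G = V_DD·R_2/(R_1+R_2) = 19×22/78 = 5.36 V.
Assume saturation: I_D = (k_n/2)(V_GS − V_t)² with V_GS = V_G − I_D·R_S = 5.36 − 3.3·I_D.
Substituting gives 16.9·I_D² − 34.3·I_D + 16.5 = 0, with roots I_D = 0.774 or 1.26 mA.
The root I_D = 1.26 mA gives V_GS = 1.2 V ≤ V_t, so take I_D = 0.774 mA.
Then V_GS = 2.81 V and V_DS = V_DD − I_D(R_D+R_S) = 19 − 0.774×4.12 = 15.8 V.
Saturation requires V_DS ≥ V_GS − V_t = 0.706 V; 15.8 ≥ 0.706 ✓.

I_D ≈ 0.77 mA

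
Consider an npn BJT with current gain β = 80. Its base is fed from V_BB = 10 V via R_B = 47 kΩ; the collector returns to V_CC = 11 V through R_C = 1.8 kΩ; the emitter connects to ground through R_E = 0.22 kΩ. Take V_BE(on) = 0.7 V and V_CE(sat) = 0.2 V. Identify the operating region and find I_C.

Assume active: I_B = (10 − 0.7)/(47 + 81×0.22) = 0.143 mA, I_C = β·I_B = 11.5 mA.
Then V_CE = 11 − 11.5×1.8 − 11.6×0.22 = -12.2 V < 0.2 V — the active assumption fails.
Re-solve with V_CE = 0.2 V. KCL at the emitter: V_E/R_E = (V_BB−0.7−V_E)/R_B + (V_CC−0.2−V_E)/R_C, giving V_E = 1.21 V.
I_C = (V_CC − 0.2 − V_E)/R_C = (10.8 − 1.21)/1.8 = 5.33 mA.
Check: I_B = (9.3 − 1.21)/47 = 0.172 mA, and β·I_B = 13.8 mA > I_C, confirming saturation.

saturation; I_C ≈ 5.3 mA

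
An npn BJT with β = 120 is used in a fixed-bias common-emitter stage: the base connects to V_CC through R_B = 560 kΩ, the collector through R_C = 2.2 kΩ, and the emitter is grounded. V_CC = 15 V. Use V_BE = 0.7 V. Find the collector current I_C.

Base loop: V_CC = I_B·R_B + V_BE, so I_B = (15 − 0.7)/560 kΩ = 0.0255 mA.
In the active region I_C = β·I_B = 120 × 0.0255 = 3.06 mA.
Collector loop: V_CE = V_CC − I_C·R_C = 15 − 3.06×2.2 = 8.26 V.
Since V_CE = 8.26 V > V_CE(sat) ≈ 0.2 V, the transistor is in the active region as assumed.

I_C ≈ 3.1 mA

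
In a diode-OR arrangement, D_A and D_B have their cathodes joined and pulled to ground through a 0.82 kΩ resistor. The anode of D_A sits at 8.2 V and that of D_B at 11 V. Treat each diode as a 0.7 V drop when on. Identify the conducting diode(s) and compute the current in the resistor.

Assume both conduct. Then node N would need to be at both 8.2−0.7 = 7.5 V and 11−0.7 = 10.3 V, which is impossible.
Assume only D_B conducts: V_N = 11 − 0.7 = 10.3 V, so I_R = 10.3/0.82 = 12.6 mA.
Check D_A: its anode-to-cathode voltage is 8.2 − 10.3 = -2.1 V < 0.7 V, so it is off. The assumption is consistent.

Only D_B conducts; I_R ≈ 13 mA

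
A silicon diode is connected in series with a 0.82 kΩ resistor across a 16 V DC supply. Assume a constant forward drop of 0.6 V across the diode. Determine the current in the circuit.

I ≈ 19 mA

KVL around the loop: 16 = V_D + I·R = 0.6 + I × 0.82 kΩ.
So I = (16 − 0.6) / 0.82 kΩ = 15.4 / 0.82 = 18.8 mA.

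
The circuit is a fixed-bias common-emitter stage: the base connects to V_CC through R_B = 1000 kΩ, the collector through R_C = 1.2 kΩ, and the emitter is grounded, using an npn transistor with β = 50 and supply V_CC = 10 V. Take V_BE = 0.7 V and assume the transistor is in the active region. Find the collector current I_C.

I_C ≈ 0.47 mA

Base loop: V_CC = I_B·R_B + V_BE, so I_B = (10 − 0.7)/1000 kΩ = 0.0093 mA.
In the active region I_C = β·I_B = 50 × 0.0093 = 0.465 mA.
Collector loop: V_CE = V_CC − I_C·R_C = 10 − 0.465×1.2 = 9.44 V.
Since V_CE = 9.44 V > V_CE(sat) ≈ 0.2 V, the transistor is in the active region as assumed.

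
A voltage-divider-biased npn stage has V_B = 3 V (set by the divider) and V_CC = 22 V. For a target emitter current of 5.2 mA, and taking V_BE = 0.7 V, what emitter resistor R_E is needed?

V_E = V_B − V_BE = 3 − 0.7 = 2.3 V.
R_E = V_E / I_E = 2.3 / 5.2 = 0.442 kΩ.

R_E ≈ 0.44 kΩ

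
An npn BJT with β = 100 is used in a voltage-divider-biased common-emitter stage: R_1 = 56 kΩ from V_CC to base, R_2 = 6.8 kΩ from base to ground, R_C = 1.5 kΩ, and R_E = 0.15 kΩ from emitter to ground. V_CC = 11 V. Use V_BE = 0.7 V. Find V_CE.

Thevenize the base divider: V_Th = V_CC·R_2/(R_1+R_2) = 11×6.8/62.8 = 1.19 V, R_Th = R_1‖R_2 = 6.06 kΩ.
Base-emitter loop: V_Th = I_B·R_Th + V_BE + (β+1)I_B·R_E, so I_B = (1.19 − 0.7) / (6.06 + 101×0.15) = 0.0231 mA.
I_C = β·I_B = 100×0.0231 = 2.31 mA, and I_E = (β+1)I_B = 2.34 mA.
V_CE = V_CC − I_C·R_C − I_E·R_E = 11 − 2.31×1.5 − 2.34×0.15 = 7.18 V.
V_CE = 7.18 V > 0.2 V confirms active-region operation.

V_CE ≈ 7.2 V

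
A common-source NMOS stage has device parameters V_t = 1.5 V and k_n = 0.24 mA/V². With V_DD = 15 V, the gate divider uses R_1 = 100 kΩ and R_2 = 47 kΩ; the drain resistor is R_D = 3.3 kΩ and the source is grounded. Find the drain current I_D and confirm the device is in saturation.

I_D ≈ 1.3 mA

V_G = V_DD·R_2/(R_1+R_2) = 15×47/147 = 4.8 V. With the source grounded, V_GS = V_G = 4.8 V.
Assume saturation: I_D = (k_n/2)(V_GS − V_t)² = (0.24/2)×(4.8 − 1.5)² = 0.12×3.3² = 1.3 mA.
V_DS = V_DD − I_D·R_D = 15 − 1.3×3.3 = 10.7 V.
Saturation requires V_DS ≥ V_GS − V_t = 3.3 V; 10.7 ≥ 3.3 ✓.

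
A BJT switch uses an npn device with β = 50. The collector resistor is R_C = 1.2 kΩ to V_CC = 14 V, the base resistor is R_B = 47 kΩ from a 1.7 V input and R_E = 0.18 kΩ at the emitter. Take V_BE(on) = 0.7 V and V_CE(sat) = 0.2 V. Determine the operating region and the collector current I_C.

active; I_C ≈ 0.89 mA

Assume active. Base-emitter loop: I_B = (V_BB − V_BE)/(R_B + (β+1)R_E) = (1.7 − 0.7)/(47 + 51×0.18) = 0.0178 mA.
I_C = β·I_B = 50×0.0178 = 0.89 mA.
V_CE = V_CC − I_C·R_C − I_E·R_E = 14 − 0.89×1.2 − 0.908×0.18 = 12.8 V > V_CE(sat), so the active-region assumption holds.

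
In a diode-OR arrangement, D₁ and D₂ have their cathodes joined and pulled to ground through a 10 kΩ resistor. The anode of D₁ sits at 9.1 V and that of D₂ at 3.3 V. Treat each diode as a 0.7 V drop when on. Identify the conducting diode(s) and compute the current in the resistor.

Only D₁ conducts; I_R ≈ 0.84 mA

Assume both conduct. Then node N would need to be at both 9.1−0.7 = 8.4 V and 3.3−0.7 = 2.6 V, which is impossible.
Assume only D₁ conducts: V_N = 9.1 − 0.7 = 8.4 V, so I_R = 8.4/10 = 0.84 mA.
Check D₂: its anode-to-cathode voltage is 3.3 − 8.4 = -5.1 V < 0.7 V, so it is off. The assumption is consistent.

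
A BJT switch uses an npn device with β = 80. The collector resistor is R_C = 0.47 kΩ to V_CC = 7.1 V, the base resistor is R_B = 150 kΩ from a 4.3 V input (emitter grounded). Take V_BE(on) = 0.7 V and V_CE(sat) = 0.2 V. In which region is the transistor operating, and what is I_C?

active; I_C ≈ 1.9 mA

Assume active. Base-emitter loop: I_B = (V_BB − V_BE)/R_B = (4.3 − 0.7)/150 = 0.024 mA.
I_C = β·I_B = 80×0.024 = 1.92 mA.
V_CE = V_CC − I_C·R_C = 7.1 − 1.92×0.47 = 6.2 V > V_CE(sat), so the active-region assumption holds.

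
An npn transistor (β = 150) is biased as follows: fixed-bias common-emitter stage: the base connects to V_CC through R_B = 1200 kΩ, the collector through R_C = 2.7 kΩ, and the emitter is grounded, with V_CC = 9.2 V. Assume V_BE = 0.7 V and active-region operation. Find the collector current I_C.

I_C ≈ 1.1 mA

Base loop: V_CC = I_B·R_B + V_BE, so I_B = (9.2 − 0.7)/1200 kΩ = 0.00708 mA.
In the active region I_C = β·I_B = 150 × 0.00708 = 1.06 mA.
Collector loop: V_CE = V_CC − I_C·R_C = 9.2 − 1.06×2.7 = 6.33 V.
Since V_CE = 6.33 V > V_CE(sat) ≈ 0.2 V, the transistor is in the active region as assumed.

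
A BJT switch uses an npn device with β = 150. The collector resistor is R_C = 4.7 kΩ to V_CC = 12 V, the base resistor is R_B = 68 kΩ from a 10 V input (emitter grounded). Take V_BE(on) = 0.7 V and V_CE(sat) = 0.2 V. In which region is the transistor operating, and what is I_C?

saturation; I_C ≈ 2.5 mA

Assume active: I_B = (10 − 0.7)/68 = 0.137 mA, giving I_C = β·I_B = 20.5 mA.
But then V_CE = 12 − 20.5×4.7 = -84.4 V < V_CE(sat) = 0.2 V — impossible in the active region.
So the transistor is saturated. With V_CE = 0.2 V, I_C = (V_CC − 0.2)/R_C = 11.8/4.7 = 2.51 mA.
Check: β·I_B = 20.5 mA > I_C = 2.51 mA, confirming saturation.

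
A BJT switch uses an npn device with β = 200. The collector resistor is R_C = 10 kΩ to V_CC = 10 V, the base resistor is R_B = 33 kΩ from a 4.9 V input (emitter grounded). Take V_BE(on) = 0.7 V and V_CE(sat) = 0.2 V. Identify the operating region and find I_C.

saturation; I_C ≈ 0.98 mA

Assume active: I_B = (4.9 − 0.7)/33 = 0.127 mA, giving I_C = β·I_B = 25.5 mA.
But then V_CE = 10 − 25.5×10 = -245 V < V_CE(sat) = 0.2 V — impossible in the active region.
So the transistor is saturated. With V_CE = 0.2 V, I_C = (V_CC − 0.2)/R_C = 9.8/10 = 0.98 mA.
Check: β·I_B = 25.5 mA > I_C = 0.98 mA, confirming saturation.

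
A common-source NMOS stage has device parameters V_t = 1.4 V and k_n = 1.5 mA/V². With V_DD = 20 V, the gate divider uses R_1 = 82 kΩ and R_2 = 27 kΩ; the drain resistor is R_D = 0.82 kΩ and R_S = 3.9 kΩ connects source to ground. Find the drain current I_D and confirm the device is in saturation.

I_D ≈ 0.67 mA

V_G = V_DD·R_2/(R_1+R_2) = 20×27/109 = 4.95 V.
Assume saturation: I_D = (k_n/2)(V_GS − V_t)² with V_GS = V_G − I_D·R_S = 4.95 − 3.9·I_D.
Substituting gives 11.4·I_D² − 21.8·I_D + 9.47 = 0, with roots I_D = 0.669 or 1.24 mA.
The root I_D = 1.24 mA gives V_GS = 0.114 V ≤ V_t, so take I_D = 0.669 mA.
Then V_GS = 2.34 V and V_DS = V_DD − I_D(R_D+R_S) = 20 − 0.669×4.72 = 16.8 V.
Saturation requires V_DS ≥ V_GS − V_t = 0.945 V; 16.8 ≥ 0.945 ✓.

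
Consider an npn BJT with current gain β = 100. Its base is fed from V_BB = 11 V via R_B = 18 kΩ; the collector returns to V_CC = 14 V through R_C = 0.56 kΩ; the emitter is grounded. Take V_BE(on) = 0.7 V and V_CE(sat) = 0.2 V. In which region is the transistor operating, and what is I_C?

saturation; I_C ≈ 25 mA

Assume active: I_B = (11 − 0.7)/18 = 0.572 mA, giving I_C = β·I_B = 57.2 mA.
But then V_CE = 14 − 57.2×0.56 = -18 V < V_CE(sat) = 0.2 V — impossible in the active region.
So the transistor is saturated. With V_CE = 0.2 V, I_C = (V_CC − 0.2)/R_C = 13.8/0.56 = 24.6 mA.
Check: β·I_B = 57.2 mA > I_C = 24.6 mA, confirming saturation.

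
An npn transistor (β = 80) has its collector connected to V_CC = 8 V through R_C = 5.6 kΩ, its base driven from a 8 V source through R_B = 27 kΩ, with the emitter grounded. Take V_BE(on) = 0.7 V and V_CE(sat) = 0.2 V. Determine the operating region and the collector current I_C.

Assume active: I_B = (8 − 0.7)/27 = 0.27 mA, giving I_C = β·I_B = 21.6 mA.
But then V_CE = 8 − 21.6×5.6 = -113 V < V_CE(sat) = 0.2 V — impossible in the active region.
So the transistor is saturated. With V_CE = 0.2 V, I_C = (V_CC − 0.2)/R_C = 7.8/5.6 = 1.39 mA.
Check: β·I_B = 21.6 mA > I_C = 1.39 mA, confirming saturation.

saturation; I_C ≈ 1.4 mA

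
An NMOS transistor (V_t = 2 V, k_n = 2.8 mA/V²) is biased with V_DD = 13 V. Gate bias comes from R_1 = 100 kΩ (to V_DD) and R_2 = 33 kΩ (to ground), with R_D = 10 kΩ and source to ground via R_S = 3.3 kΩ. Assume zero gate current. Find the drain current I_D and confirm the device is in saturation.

V_G = V_DD·R_2/(R_1+R_2) = 13×33/133 = 3.23 V.
Assume saturation: I_D = (k_n/2)(V_GS − V_t)² with V_GS = V_G − I_D·R_S = 3.23 − 3.3·I_D.
Substituting gives 15.2·I_D² − 12.3·I_D + 2.1 = 0, with roots I_D = 0.245 or 0.564 mA.
The root I_D = 0.564 mA gives V_GS = 1.37 V ≤ V_t, so take I_D = 0.245 mA.
Then V_GS = 2.42 V and V_DS = V_DD − I_D(R_D+R_S) = 13 − 0.245×13.3 = 9.75 V.
Saturation requires V_DS ≥ V_GS − V_t = 0.418 V; 9.75 ≥ 0.418 ✓.

I_D ≈ 0.24 mA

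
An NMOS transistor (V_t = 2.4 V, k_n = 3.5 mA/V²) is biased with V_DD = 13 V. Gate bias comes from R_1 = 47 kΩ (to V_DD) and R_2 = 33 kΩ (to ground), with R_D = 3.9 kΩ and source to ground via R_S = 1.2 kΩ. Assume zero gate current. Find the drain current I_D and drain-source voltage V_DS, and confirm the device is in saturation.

V_G = V_DD·R_2/(R_1+R_2) = 13×33/80 = 5.36 V.
Assume saturation: I_D = (k_n/2)(V_GS − V_t)² with V_GS = V_G − I_D·R_S = 5.36 − 1.2·I_D.
Substituting gives 2.52·I_D² − 13.4·I_D + 15.4 = 0, with roots I_D = 1.66 or 3.68 mA.
The root I_D = 3.68 mA gives V_GS = 0.951 V ≤ V_t, so take I_D = 1.66 mA.
Then V_GS = 3.37 V and V_DS = V_DD − I_D(R_D+R_S) = 13 − 1.66×5.1 = 4.55 V.
Saturation requires V_DS ≥ V_GS − V_t = 0.973 V; 4.55 ≥ 0.973 ✓.

I_D ≈ 1.7 mA, V_DS ≈ 4.5 V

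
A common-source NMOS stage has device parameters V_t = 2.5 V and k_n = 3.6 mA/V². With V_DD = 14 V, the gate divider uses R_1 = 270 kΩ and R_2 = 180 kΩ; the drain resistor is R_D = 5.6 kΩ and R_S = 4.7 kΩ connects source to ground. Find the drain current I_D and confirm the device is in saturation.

V_G = V_DD·R_2/(R_1+R_2) = 14×180/450 = 5.6 V.
Assume saturation: I_D = (k_n/2)(V_GS − V_t)² with V_GS = V_G − I_D·R_S = 5.6 − 4.7·I_D.
Substituting gives 39.8·I_D² − 53.5·I_D + 17.3 = 0, with roots I_D = 0.543 or 0.802 mA.
The root I_D = 0.802 mA gives V_GS = 1.83 V ≤ V_t, so take I_D = 0.543 mA.
Then V_GS = 3.05 V and V_DS = V_DD − I_D(R_D+R_S) = 14 − 0.543×10.3 = 8.41 V.
Saturation requires V_DS ≥ V_GS − V_t = 0.549 V; 8.41 ≥ 0.549 ✓.

I_D ≈ 0.54 mA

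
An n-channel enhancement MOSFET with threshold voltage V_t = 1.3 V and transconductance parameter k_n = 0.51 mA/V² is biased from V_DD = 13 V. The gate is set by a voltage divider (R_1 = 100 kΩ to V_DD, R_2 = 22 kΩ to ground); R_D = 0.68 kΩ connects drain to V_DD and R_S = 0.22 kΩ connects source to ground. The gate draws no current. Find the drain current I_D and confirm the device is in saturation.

I_D ≈ 0.25 mA

V_G = V_DD·R_2/(R_1+R_2) = 13×22/122 = 2.34 V.
Assume saturation: I_D = (k_n/2)(V_GS − V_t)² with V_GS = V_G − I_D·R_S = 2.34 − 0.22·I_D.
Substituting gives 0.0123·I_D² − 1.12·I_D + 0.278 = 0, with roots I_D = 0.25 or 90.3 mA.
The root I_D = 90.3 mA gives V_GS = -17.5 V ≤ V_t, so take I_D = 0.25 mA.
Then V_GS = 2.29 V and V_DS = V_DD − I_D(R_D+R_S) = 13 − 0.25×0.9 = 12.8 V.
Saturation requires V_DS ≥ V_GS − V_t = 0.989 V; 12.8 ≥ 0.989 ✓.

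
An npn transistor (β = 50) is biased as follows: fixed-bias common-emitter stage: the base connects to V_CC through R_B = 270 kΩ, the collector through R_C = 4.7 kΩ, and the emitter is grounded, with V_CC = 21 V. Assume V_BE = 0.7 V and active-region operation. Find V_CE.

V_CE ≈ 3.3 V

Base loop: V_CC = I_B·R_B + V_BE, so I_B = (21 − 0.7)/270 kΩ = 0.0752 mA.
In the active region I_C = β·I_B = 50 × 0.0752 = 3.76 mA.
Collector loop: V_CE = V_CC − I_C·R_C = 21 − 3.76×4.7 = 3.33 V.
Since V_CE = 3.33 V > V_CE(sat) ≈ 0.2 V, the transistor is in the active region as assumed.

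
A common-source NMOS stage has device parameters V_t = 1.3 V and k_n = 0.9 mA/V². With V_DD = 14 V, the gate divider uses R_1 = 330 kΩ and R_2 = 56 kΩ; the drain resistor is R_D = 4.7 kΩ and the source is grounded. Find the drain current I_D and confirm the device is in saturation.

I_D ≈ 0.24 mA

V_G = V_DD·R_2/(R_1+R_2) = 14×56/386 = 2.03 V. With the source grounded, V_GS = V_G = 2.03 V.
Assume saturation: I_D = (k_n/2)(V_GS − V_t)² = (0.9/2)×(2.03 − 1.3)² = 0.45×0.731² = 0.241 mA.
V_DS = V_DD − I_D·R_D = 14 − 0.241×4.7 = 12.9 V.
Saturation requires V_DS ≥ V_GS − V_t = 0.731 V; 12.9 ≥ 0.731 ✓.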